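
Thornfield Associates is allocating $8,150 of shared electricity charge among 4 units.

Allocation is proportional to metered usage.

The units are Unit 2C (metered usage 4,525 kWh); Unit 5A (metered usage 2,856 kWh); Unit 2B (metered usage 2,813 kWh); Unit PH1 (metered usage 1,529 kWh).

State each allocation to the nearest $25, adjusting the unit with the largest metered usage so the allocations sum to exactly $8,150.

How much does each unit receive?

Combined metered usage = 4,525 + 2,856 + 2,813 + 1,529 = 11,723.
Raw shares: Unit 2C 3,145.85; Unit 5A 1,985.53; Unit 2B 1,955.64; Unit PH1 1,062.98.
After rounding ($25): Unit 2C $3,150; Unit 5A $1,975; Unit 2B $1,950; Unit PH1 $1,075. Sum = $8,150.
Sum already equals the total — no adjustment.

Unit 2C: $3,150; Unit 5A: $1,975; Unit 2B: $1,950; Unit PH1: $1,075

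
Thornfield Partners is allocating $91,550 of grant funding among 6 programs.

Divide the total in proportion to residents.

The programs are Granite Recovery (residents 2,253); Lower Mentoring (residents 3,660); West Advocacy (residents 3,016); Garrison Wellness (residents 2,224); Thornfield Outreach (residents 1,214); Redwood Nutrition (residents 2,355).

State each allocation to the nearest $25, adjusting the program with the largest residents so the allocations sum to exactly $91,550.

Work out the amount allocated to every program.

Granite Recovery: $14,000 | Lower Mentoring: $22,775 | West Advocacy: $18,750 | Garrison Wellness: $13,825 | Thornfield Outreach: $7,550 | Redwood Nutrition: $14,650

Total residents = 14,722.
Unrounded shares: Granite Recovery 2,253/14,722 × $91,550 = 14,010.47; Lower Mentoring 3,660/14,722 × $91,550 = 22,760.02; West Advocacy 3,016/14,722 × $91,550 = 18,755.25; Garrison Wellness 2,224/14,722 × $91,550 = 13,830.13; Thornfield Outreach 1,214/14,722 × $91,550 = 7,549.36; Redwood Nutrition 2,355/14,722 × $91,550 = 14,644.77.
After rounding ($25): Granite Recovery $14,000; Lower Mentoring $22,750; West Advocacy $18,750; Garrison Wellness $13,825; Thornfield Outreach $7,550; Redwood Nutrition $14,650. Sum = $91,525.
Difference $91,550 − $91,525 = +$25 applied to largest residents (Lower Mentoring): Lower Mentoring becomes $22,775.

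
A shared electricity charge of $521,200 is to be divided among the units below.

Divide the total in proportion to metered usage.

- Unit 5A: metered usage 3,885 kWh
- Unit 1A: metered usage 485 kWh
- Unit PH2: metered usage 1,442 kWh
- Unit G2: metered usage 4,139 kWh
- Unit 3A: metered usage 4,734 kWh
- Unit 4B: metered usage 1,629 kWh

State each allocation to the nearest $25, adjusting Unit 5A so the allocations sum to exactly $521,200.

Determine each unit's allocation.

Total metered usage = 16,314.
Unrounded shares: Unit 5A 3,885/16,314 × $521,200 = 124,118.06; Unit 1A 485/16,314 × $521,200 = 15,494.79; Unit PH2 1,442/16,314 × $521,200 = 46,069.04; Unit G2 4,139/16,314 × $521,200 = 132,232.86; Unit 3A 4,734/16,314 × $521,200 = 151,241.93; Unit 4B 1,629/16,314 × $521,200 = 52,043.32.
After rounding ($25): Unit 5A $124,125; Unit 1A $15,500; Unit PH2 $46,075; Unit G2 $132,225; Unit 3A $151,250; Unit 4B $52,050. Sum = $521,225.
Difference $521,200 − $521,225 = −$25 applied to Unit 5A: Unit 5A becomes $124,100.

Unit 5A: $124,100 | Unit 1A: $15,500 | Unit PH2: $46,075 | Unit G2: $132,225 | Unit 3A: $151,250 | Unit 4B: $52,050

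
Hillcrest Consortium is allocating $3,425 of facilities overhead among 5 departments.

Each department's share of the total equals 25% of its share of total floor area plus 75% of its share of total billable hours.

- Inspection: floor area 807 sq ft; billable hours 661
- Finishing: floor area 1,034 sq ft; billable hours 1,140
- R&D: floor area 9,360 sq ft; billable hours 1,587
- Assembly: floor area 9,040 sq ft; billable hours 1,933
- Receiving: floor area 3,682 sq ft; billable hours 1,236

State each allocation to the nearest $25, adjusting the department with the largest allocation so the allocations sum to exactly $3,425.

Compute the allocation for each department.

Totals — floor area 23,923, billable hours 6,557.
Composite weights (25% floor area + 75% billable hours): Inspection 0.0840; Finishing 0.1412; R&D 0.2793; Assembly 0.3156; Receiving 0.1799.
Proportional shares: Inspection 287.84; Finishing 483.61; R&D 956.73; Assembly 1,080.83; Receiving 616.00.
Rounded to nearest $25: Inspection $300; Finishing $475; R&D $950; Assembly $1,075; Receiving $625. Sum = $3,425.
Rounded total matches; no reconciliation needed.

Inspection: $300; Finishing: $475; R&D: $950; Assembly: $1,075; Receiving: $625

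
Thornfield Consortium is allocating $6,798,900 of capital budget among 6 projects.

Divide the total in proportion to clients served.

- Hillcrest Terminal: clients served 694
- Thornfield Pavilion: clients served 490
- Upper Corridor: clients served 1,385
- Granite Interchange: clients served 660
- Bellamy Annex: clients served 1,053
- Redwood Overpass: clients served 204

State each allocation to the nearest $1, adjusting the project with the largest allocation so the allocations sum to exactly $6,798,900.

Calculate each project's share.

Hillcrest Terminal: $1,051,814; Thornfield Pavilion: $742,635; Upper Corridor: $2,099,080; Granite Interchange: $1,000,284; Bellamy Annex: $1,595,908; Redwood Overpass: $309,179

Sum of clients served: 4,486.
Raw shares: Hillcrest Terminal 694/4,486 × $6,798,900 = 1,051,813.78; Thornfield Pavilion 490/4,486 × $6,798,900 = 742,635.09; Upper Corridor 1,385/4,486 × $6,798,900 = 2,099,080.81; Granite Interchange 660/4,486 × $6,798,900 = 1,000,283.99; Bellamy Annex 1,053/4,486 × $6,798,900 = 1,595,907.65; Redwood Overpass 204/4,486 × $6,798,900 = 309,178.69.
After rounding ($1): Hillcrest Terminal $1,051,814; Thornfield Pavilion $742,635; Upper Corridor $2,099,081; Granite Interchange $1,000,284; Bellamy Annex $1,595,908; Redwood Overpass $309,179. Sum = $6,798,901.
Difference $6,798,900 − $6,798,901 = −$1 applied to largest allocation (Upper Corridor): Upper Corridor becomes $2,099,080.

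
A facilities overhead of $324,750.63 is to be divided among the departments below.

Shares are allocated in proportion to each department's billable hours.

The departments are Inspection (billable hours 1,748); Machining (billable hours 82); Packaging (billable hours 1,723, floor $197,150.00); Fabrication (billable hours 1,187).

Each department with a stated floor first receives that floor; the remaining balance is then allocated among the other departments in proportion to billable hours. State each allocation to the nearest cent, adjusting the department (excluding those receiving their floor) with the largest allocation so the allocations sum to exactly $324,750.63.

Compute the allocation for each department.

Inspection: $73,929.70; Machining: $3,468.10; Packaging: $197,150.00; Fabrication: $50,202.83

Fund the minimums — Packaging $197,150.00. Residual $127,600.63.
Residual split over remaining billable hours 3,017: Inspection 73,929.6988 → $73,929.70; Machining 3,468.0980 → $3,468.10; Fabrication 50,202.8332 → $50,202.83.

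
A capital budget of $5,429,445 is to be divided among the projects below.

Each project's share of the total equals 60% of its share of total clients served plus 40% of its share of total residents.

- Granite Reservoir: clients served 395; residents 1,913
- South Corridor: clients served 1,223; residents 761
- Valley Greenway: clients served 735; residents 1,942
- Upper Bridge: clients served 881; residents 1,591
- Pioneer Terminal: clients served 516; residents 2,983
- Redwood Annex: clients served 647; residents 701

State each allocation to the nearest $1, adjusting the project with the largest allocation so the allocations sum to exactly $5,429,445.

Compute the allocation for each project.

Granite Reservoir: $712,689; South Corridor: $1,073,195; Valley Greenway: $970,957; Upper Bridge: $1,002,056; Pioneer Terminal: $1,037,277; Redwood Annex: $633,271

Totals — clients served 4,397, residents 9,891.
Blended shares (60% clients served + 40% residents): Granite Reservoir 0.1313; South Corridor 0.1977; Valley Greenway 0.1788; Upper Bridge 0.1846; Pioneer Terminal 0.1910; Redwood Annex 0.1166.
Raw shares: Granite Reservoir 712,688.75; South Corridor 1,073,194.77; Valley Greenway 970,956.87; Upper Bridge 1,002,056.47; Pioneer Terminal 1,037,276.82; Redwood Annex 633,271.31.
After rounding ($1): Granite Reservoir $712,689; South Corridor $1,073,195; Valley Greenway $970,957; Upper Bridge $1,002,056; Pioneer Terminal $1,037,277; Redwood Annex $633,271. Sum = $5,429,445.
No rounding difference to absorb.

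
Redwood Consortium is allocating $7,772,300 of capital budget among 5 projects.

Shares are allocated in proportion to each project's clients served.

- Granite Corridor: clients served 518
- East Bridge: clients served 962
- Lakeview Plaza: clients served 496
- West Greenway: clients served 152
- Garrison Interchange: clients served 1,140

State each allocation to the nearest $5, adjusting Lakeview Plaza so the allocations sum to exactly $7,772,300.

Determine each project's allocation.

Combined clients served = 3,268.
Raw shares: Granite Corridor 518/3,268 × $7,772,300 = 1,231,961.87; East Bridge 962/3,268 × $7,772,300 = 2,287,929.19; Lakeview Plaza 496/3,268 × $7,772,300 = 1,179,639.17; West Greenway 152/3,268 × $7,772,300 = 361,502.33; Garrison Interchange 1,140/3,268 × $7,772,300 = 2,711,267.44.
At nearest $5: Granite Corridor $1,231,960; East Bridge $2,287,930; Lakeview Plaza $1,179,640; West Greenway $361,500; Garrison Interchange $2,711,265. Sum = $7,772,295.
Difference $7,772,300 − $7,772,295 = +$5 applied to Lakeview Plaza: Lakeview Plaza becomes $1,179,645.

Granite Corridor: $1,231,960 · East Bridge: $2,287,930 · Lakeview Plaza: $1,179,645 · West Greenway: $361,500 · Garrison Interchange: $2,711,265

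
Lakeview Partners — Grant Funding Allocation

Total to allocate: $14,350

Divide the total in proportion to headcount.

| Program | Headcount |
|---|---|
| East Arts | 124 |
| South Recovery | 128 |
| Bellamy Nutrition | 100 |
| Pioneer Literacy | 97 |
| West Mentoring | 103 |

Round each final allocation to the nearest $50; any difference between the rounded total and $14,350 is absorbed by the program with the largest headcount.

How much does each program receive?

East Arts: $3,200 · South Recovery: $3,350 · Bellamy Nutrition: $2,600 · Pioneer Literacy: $2,500 · West Mentoring: $2,700

Total headcount = 124 + 128 + 100 + 97 + 103 = 552.
Proportional shares: East Arts 3,223.55; South Recovery 3,327.54; Bellamy Nutrition 2,599.64; Pioneer Literacy 2,521.65; West Mentoring 2,677.63.
At nearest $50: East Arts $3,200; South Recovery $3,350; Bellamy Nutrition $2,600; Pioneer Literacy $2,500; West Mentoring $2,700. Sum = $14,350.
No rounding difference to absorb.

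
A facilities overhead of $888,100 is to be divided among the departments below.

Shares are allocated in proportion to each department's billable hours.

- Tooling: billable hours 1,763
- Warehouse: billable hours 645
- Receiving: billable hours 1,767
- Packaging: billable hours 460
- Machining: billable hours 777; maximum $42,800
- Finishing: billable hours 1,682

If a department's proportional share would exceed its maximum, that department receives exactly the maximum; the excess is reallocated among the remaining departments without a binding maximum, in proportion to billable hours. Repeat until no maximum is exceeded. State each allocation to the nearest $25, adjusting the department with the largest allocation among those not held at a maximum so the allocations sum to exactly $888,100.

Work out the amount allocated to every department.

Combined billable hours = 7,094.
Pro-rata shares before constraints: Tooling 220,710.50; Warehouse 80,747.74; Receiving 221,211.26; Packaging 57,587.54; Machining 97,272.86; Finishing 210,570.09.
Cap binds for Machining ($42,800); residual $845,300 reallocated over remaining billable hours 6,317.
Shares after redistribution: Tooling 235,913.23 → $235,925; Warehouse 86,309.72 → $86,300; Receiving 236,448.49 → $236,450; Packaging 61,554.22 → $61,550; Finishing 225,074.34 → $225,075.

Tooling: $235,925 | Warehouse: $86,300 | Receiving: $236,450 | Packaging: $61,550 | Machining: $42,800 | Finishing: $225,075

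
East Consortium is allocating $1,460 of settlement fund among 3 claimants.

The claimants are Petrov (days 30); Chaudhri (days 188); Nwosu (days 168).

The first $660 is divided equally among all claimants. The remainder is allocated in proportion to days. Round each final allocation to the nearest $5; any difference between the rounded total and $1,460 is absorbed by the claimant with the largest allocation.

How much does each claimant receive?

Petrov: $280 · Chaudhri: $610 · Nwosu: $570

Equal tier: $660 ÷ 3 = $220 apiece.
Remainder $800 by days (total 386): Petrov 62.18 → $60; Chaudhri 389.64 → $390; Nwosu 348.19 → $350.
Totals: Petrov $220 + $60 = $280; Chaudhri $220 + $390 = $610; Nwosu $220 + $350 = $570.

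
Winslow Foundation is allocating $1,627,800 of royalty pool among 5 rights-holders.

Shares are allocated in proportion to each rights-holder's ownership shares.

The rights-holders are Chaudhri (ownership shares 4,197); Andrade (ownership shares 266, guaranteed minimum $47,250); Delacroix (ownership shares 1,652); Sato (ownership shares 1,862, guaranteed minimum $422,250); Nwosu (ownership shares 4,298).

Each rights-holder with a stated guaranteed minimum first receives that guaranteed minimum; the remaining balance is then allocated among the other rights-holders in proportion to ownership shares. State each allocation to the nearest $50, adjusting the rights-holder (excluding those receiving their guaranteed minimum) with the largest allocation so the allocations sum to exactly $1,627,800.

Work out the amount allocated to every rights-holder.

Fund the minimums — Andrade $47,250; Sato $422,250. Residual $1,158,300.
Residual split over remaining ownership shares 10,147: Chaudhri 479,095.80 → $479,100; Delacroix 188,579.05 → $188,600; Nwosu 490,625.15 → $490,650.
Rounding difference −$50 applied to Nwosu → $490,600.

Chaudhri: $479,100 | Andrade: $47,250 | Delacroix: $188,600 | Sato: $422,250 | Nwosu: $490,600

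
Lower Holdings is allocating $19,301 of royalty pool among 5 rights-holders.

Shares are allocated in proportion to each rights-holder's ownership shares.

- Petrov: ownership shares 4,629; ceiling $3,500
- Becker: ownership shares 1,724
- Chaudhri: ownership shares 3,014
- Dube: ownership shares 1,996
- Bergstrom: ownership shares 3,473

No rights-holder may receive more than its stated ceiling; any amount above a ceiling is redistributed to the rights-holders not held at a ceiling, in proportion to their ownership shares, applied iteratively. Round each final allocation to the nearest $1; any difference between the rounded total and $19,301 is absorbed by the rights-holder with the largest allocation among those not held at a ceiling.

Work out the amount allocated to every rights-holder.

Total ownership shares = 14,836.
Proportional shares (ignoring caps): Petrov 6,022.13; Becker 2,242.85; Chaudhri 3,921.08; Dube 2,596.71; Bergstrom 4,518.22.
Cap binds for Petrov ($3,500); remaining pool $15,801 reallocated over remaining ownership shares 10,207.
Remaining shares: Becker 2,668.85 → $2,669; Chaudhri 4,665.84 → $4,666; Dube 3,089.92 → $3,090; Bergstrom 5,376.40 → $5,376.

Petrov: $3,500 | Becker: $2,669 | Chaudhri: $4,666 | Dube: $3,090 | Bergstrom: $5,376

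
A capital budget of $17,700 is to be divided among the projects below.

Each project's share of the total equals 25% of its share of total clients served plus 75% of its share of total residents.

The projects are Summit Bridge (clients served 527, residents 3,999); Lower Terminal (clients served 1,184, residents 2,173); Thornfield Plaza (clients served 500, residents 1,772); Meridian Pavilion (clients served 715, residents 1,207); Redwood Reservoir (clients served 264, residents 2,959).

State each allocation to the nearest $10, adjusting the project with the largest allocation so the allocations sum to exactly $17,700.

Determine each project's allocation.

Totals — clients served 3,190, residents 12,110.
Combined weights (25% clients served + 75% residents): Summit Bridge 0.2890; Lower Terminal 0.2274; Thornfield Plaza 0.1489; Meridian Pavilion 0.1308; Redwood Reservoir 0.2039.
Proportional shares: Summit Bridge 5,114.74; Lower Terminal 4,024.43; Thornfield Plaza 2,636.04; Meridian Pavilion 2,314.93; Redwood Reservoir 3,609.87.
After rounding ($10): Summit Bridge $5,110; Lower Terminal $4,020; Thornfield Plaza $2,640; Meridian Pavilion $2,310; Redwood Reservoir $3,610. Sum = $17,690.
Difference $17,700 − $17,690 = +$10 applied to largest allocation (Summit Bridge): Summit Bridge becomes $5,120.

Summit Bridge: $5,120; Lower Terminal: $4,020; Thornfield Plaza: $2,640; Meridian Pavilion: $2,310; Redwood Reservoir: $3,610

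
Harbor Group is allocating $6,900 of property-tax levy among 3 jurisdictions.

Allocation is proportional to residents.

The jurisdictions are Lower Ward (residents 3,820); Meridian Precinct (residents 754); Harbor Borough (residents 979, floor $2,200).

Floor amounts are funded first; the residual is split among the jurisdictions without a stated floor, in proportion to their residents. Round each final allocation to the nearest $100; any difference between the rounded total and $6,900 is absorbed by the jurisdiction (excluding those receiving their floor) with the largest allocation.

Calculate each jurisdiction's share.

Minimums first: Harbor Borough $2,200. Residual $4,700.
Residual split over remaining residents 4,574: Lower Ward 3,925.23 → $3,900; Meridian Precinct 774.77 → $800.

Lower Ward: $3,900; Meridian Precinct: $800; Harbor Borough: $2,200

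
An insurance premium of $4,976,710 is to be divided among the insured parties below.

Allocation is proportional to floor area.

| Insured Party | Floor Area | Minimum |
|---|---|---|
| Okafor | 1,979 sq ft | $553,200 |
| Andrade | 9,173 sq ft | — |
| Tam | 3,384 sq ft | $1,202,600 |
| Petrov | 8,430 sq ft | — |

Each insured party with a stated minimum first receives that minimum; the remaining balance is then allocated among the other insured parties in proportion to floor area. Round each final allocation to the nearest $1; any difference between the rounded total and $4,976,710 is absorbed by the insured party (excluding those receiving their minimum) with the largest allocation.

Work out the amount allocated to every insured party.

Minimums first: Okafor $553,200; Tam $1,202,600. Balance $3,220,910.
Balance split over remaining floor area 17,603: Andrade 1,678,430.24 → $1,678,430; Petrov 1,542,479.76 → $1,542,480.

Okafor: $553,200; Andrade: $1,678,430; Tam: $1,202,600; Petrov: $1,542,480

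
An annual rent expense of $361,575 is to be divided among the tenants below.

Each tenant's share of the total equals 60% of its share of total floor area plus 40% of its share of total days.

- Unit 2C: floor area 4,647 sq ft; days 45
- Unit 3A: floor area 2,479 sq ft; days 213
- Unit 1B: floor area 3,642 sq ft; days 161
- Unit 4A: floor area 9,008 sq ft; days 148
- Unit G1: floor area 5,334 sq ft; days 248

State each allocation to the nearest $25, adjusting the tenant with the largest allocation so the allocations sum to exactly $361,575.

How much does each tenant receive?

Floor area total 25,110; days total 815.
Combined weights (60% floor area + 40% days): Unit 2C 0.1331; Unit 3A 0.1638; Unit 1B 0.1660; Unit 4A 0.2879; Unit G1 0.2492.
Proportional shares: Unit 2C 48,134.79; Unit 3A 59,217.03; Unit 1B 60,037.18; Unit 4A 104,091.28; Unit G1 90,094.72.
At nearest $25: Unit 2C $48,125; Unit 3A $59,225; Unit 1B $60,025; Unit 4A $104,100; Unit G1 $90,100. Sum = $361,575.
Sum already equals the total — no adjustment.

Unit 2C: $48,125; Unit 3A: $59,225; Unit 1B: $60,025; Unit 4A: $104,100; Unit G1: $90,100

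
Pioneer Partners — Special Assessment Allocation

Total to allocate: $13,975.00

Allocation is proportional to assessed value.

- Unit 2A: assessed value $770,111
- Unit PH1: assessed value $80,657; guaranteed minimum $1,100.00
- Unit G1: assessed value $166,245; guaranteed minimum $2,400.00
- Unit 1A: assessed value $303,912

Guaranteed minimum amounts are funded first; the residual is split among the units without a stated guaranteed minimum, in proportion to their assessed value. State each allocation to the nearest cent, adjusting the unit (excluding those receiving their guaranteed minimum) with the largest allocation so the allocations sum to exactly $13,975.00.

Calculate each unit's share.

Unit 2A: $7,510.93 | Unit PH1: $1,100.00 | Unit G1: $2,400.00 | Unit 1A: $2,964.07

Fund the minimums — Unit PH1 $1,100.00; Unit G1 $2,400.00. Remaining pool $10,475.00.
Remaining pool split over remaining assessed value 1,074,023: Unit 2A 7,510.9311 → $7,510.93; Unit 1A 2,964.0689 → $2,964.07.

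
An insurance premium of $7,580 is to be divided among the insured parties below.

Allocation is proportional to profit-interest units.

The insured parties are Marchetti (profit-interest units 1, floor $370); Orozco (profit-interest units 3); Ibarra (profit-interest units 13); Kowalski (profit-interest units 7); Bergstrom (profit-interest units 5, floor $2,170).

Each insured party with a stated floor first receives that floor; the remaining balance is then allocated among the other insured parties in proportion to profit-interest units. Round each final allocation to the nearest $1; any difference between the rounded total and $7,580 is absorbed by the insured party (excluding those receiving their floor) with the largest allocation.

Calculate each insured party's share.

Marchetti: $370 · Orozco: $657 · Ibarra: $2,849 · Kowalski: $1,534 · Bergstrom: $2,170

Guaranteed amounts: Marchetti $370; Bergstrom $2,170. Remaining pool $5,040.
Remaining pool split over remaining profit-interest units 23: Orozco 657.39 → $657; Ibarra 2,848.70 → $2,849; Kowalski 1,533.91 → $1,534.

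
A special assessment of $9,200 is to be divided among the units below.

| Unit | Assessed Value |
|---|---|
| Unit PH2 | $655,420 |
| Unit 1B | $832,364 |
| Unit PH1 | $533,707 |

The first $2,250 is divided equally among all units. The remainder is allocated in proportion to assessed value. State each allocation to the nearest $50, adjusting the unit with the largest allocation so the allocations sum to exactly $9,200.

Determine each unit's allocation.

First tranche $2,250 split equally: $750 each.
Remainder $6,950 by assessed value (total 2,021,491): Unit PH2 2,253.37 → $2,250; Unit 1B 2,861.71 → $2,850; Unit PH1 1,834.91 → $1,850.
Totals: Unit PH2 $750 + $2,250 = $3,000; Unit 1B $750 + $2,850 = $3,600; Unit PH1 $750 + $1,850 = $2,600.

Unit PH2: $3,000 · Unit 1B: $3,600 · Unit PH1: $2,600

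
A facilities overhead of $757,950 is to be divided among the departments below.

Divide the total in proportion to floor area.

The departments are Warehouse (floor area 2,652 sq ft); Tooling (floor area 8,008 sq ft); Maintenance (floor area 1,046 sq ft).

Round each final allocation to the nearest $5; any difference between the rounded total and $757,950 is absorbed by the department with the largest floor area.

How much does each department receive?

Warehouse: $171,715; Tooling: $518,510; Maintenance: $67,725

Floor area total: 2,652 + 8,008 + 1,046 = 11,706.
Proportional shares: Warehouse 171,713.94; Tooling 518,508.76; Maintenance 67,727.29.
At nearest $5: Warehouse $171,715; Tooling $518,510; Maintenance $67,725. Sum = $757,950.
No rounding difference to absorb.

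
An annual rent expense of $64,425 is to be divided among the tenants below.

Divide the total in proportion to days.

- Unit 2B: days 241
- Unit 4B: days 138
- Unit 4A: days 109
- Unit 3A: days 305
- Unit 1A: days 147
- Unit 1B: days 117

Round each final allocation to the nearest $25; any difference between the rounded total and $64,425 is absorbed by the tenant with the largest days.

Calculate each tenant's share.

Sum of days: 241 + 138 + 109 + 305 + 147 + 117 = 1,057.
Proportional shares: Unit 2B 14,689.14; Unit 4B 8,411.21; Unit 4A 6,643.64; Unit 3A 18,590.00; Unit 1A 8,959.77; Unit 1B 7,131.24.
Rounded to nearest $25: Unit 2B $14,700; Unit 4B $8,400; Unit 4A $6,650; Unit 3A $18,600; Unit 1A $8,950; Unit 1B $7,125. Sum = $64,425.
Sum already equals the total — no adjustment.

Unit 2B: $14,700 · Unit 4B: $8,400 · Unit 4A: $6,650 · Unit 3A: $18,600 · Unit 1A: $8,950 · Unit 1B: $7,125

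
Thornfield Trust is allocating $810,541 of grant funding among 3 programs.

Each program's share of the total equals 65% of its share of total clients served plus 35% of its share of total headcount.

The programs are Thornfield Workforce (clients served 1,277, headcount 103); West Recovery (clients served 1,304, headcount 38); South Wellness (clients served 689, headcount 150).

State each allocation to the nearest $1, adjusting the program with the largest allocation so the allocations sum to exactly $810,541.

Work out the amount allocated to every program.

Clients served total 3,270; headcount total 291.
Composite weights (65% clients served + 35% headcount): Thornfield Workforce 0.3777; West Recovery 0.3049; South Wellness 0.3174.
Pro-rata amounts: Thornfield Workforce 306,158.42; West Recovery 247,141.54; South Wellness 257,241.04.
Rounded to nearest $1: Thornfield Workforce $306,158; West Recovery $247,142; South Wellness $257,241. Sum = $810,541.
No rounding difference to absorb.

Thornfield Workforce: $306,158 | West Recovery: $247,142 | South Wellness: $257,241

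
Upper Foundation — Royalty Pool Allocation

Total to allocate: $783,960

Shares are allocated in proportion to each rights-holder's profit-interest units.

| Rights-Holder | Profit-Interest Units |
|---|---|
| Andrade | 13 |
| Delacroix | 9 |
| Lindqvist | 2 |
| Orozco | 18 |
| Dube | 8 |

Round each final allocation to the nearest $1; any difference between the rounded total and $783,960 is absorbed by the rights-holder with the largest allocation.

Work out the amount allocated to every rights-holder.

Total profit-interest units = 50.
Proportional shares: Andrade 13/50 × $783,960 = 203,829.60; Delacroix 9/50 × $783,960 = 141,112.80; Lindqvist 2/50 × $783,960 = 31,358.40; Orozco 18/50 × $783,960 = 282,225.60; Dube 8/50 × $783,960 = 125,433.60.
After rounding ($1): Andrade $203,830; Delacroix $141,113; Lindqvist $31,358; Orozco $282,226; Dube $125,434. Sum = $783,961.
Difference $783,960 − $783,961 = −$1 applied to largest allocation (Orozco): Orozco becomes $282,225.

Andrade: $203,830; Delacroix: $141,113; Lindqvist: $31,358; Orozco: $282,225; Dube: $125,434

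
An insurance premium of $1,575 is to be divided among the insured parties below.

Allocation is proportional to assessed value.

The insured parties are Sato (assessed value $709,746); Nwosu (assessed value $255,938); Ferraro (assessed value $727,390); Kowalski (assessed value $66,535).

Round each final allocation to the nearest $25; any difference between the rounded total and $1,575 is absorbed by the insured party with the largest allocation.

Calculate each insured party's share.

Sato: $625; Nwosu: $225; Ferraro: $675; Kowalski: $50

Total assessed value = 1,759,609.
Raw shares: Sato 709,746/1,759,609 × $1,575 = 635.28; Nwosu 255,938/1,759,609 × $1,575 = 229.09; Ferraro 727,390/1,759,609 × $1,575 = 651.08; Kowalski 66,535/1,759,609 × $1,575 = 59.55.
At nearest $25: Sato $625; Nwosu $225; Ferraro $650; Kowalski $50. Sum = $1,550.
Difference $1,575 − $1,550 = +$25 applied to largest allocation (Ferraro): Ferraro becomes $675.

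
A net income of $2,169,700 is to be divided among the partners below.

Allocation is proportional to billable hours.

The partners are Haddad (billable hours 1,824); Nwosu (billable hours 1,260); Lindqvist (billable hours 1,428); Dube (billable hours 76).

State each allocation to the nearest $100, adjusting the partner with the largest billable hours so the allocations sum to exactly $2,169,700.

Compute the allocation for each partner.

Haddad: $862,600 · Nwosu: $595,900 · Lindqvist: $675,300 · Dube: $35,900

Combined billable hours = 1,824 + 1,260 + 1,428 + 76 = 4,588.
Proportional shares: Haddad 862,583.44; Nwosu 595,863.56; Lindqvist 675,312.03; Dube 35,940.98.
At nearest $100: Haddad $862,600; Nwosu $595,900; Lindqvist $675,300; Dube $35,900. Sum = $2,169,700.
Rounded total matches; no reconciliation needed.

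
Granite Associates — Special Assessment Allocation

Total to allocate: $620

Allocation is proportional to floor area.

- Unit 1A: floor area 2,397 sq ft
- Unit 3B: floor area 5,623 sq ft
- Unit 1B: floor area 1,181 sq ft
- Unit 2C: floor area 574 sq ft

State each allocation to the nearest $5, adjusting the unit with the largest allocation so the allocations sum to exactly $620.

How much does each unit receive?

Combined floor area = 9,775.
Proportional shares: Unit 1A 2,397/9,775 × $620 = 152.03; Unit 3B 5,623/9,775 × $620 = 356.65; Unit 1B 1,181/9,775 × $620 = 74.91; Unit 2C 574/9,775 × $620 = 36.41.
Rounded to nearest $5: Unit 1A $150; Unit 3B $355; Unit 1B $75; Unit 2C $35. Sum = $615.
Difference $620 − $615 = +$5 applied to largest allocation (Unit 3B): Unit 3B becomes $360.

Unit 1A: $150; Unit 3B: $360; Unit 1B: $75; Unit 2C: $35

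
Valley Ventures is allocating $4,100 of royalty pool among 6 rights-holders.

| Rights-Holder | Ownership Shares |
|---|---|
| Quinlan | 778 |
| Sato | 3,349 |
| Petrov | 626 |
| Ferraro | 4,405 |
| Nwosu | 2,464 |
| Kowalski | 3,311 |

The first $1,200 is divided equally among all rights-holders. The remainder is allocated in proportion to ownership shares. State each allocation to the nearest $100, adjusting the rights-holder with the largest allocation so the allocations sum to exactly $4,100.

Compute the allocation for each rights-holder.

Quinlan: $400 | Sato: $900 | Petrov: $300 | Ferraro: $1,000 | Nwosu: $700 | Kowalski: $800

$1,200 shared equally gives $200 per rights-holder.
Remainder $2,900 by ownership shares (total 14,933): Quinlan 151.09 → $200; Sato 650.38 → $700; Petrov 121.57 → $100; Ferraro 855.45 → $900; Nwosu 478.51 → $500; Kowalski 643.00 → $600.
Rounding difference −$100 on remainder applied to Ferraro.
Totals: Quinlan $200 + $200 = $400; Sato $200 + $700 = $900; Petrov $200 + $100 = $300; Ferraro $200 + $800 = $1,000; Nwosu $200 + $500 = $700; Kowalski $200 + $600 = $800.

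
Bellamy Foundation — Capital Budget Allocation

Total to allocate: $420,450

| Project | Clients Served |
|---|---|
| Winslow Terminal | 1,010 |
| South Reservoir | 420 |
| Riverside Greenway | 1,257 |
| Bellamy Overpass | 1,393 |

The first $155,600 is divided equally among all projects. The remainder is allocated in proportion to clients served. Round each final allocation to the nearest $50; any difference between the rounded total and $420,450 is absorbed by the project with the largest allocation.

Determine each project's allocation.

Equal tier: $155,600 ÷ 4 = $38,900 apiece.
Remainder $264,850 by clients served (total 4,080): Winslow Terminal 65,563.36 → $65,550; South Reservoir 27,263.97 → $27,250; Riverside Greenway 81,597.17 → $81,600; Bellamy Overpass 90,425.50 → $90,450.
Totals: Winslow Terminal $38,900 + $65,550 = $104,450; South Reservoir $38,900 + $27,250 = $66,150; Riverside Greenway $38,900 + $81,600 = $120,500; Bellamy Overpass $38,900 + $90,450 = $129,350.

Winslow Terminal: $104,450 · South Reservoir: $66,150 · Riverside Greenway: $120,500 · Bellamy Overpass: $129,350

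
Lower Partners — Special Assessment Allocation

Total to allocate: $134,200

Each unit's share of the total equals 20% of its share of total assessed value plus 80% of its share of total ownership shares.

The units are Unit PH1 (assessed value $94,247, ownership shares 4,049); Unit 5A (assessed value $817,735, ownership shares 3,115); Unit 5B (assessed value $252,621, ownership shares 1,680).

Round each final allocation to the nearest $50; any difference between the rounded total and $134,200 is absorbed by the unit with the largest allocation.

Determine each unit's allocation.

Assessed value total 1,164,603; ownership shares total 8,844.
Blended shares (20% assessed value + 80% ownership shares): Unit PH1 0.3824; Unit 5A 0.4222; Unit 5B 0.1954.
Proportional shares: Unit PH1 51,324.10; Unit 5A 56,659.84; Unit 5B 26,216.05.
Rounded to nearest $50: Unit PH1 $51,300; Unit 5A $56,650; Unit 5B $26,200. Sum = $134,150.
Difference $134,200 − $134,150 = +$50 applied to largest allocation (Unit 5A): Unit 5A becomes $56,700.

Unit PH1: $51,300; Unit 5A: $56,700; Unit 5B: $26,200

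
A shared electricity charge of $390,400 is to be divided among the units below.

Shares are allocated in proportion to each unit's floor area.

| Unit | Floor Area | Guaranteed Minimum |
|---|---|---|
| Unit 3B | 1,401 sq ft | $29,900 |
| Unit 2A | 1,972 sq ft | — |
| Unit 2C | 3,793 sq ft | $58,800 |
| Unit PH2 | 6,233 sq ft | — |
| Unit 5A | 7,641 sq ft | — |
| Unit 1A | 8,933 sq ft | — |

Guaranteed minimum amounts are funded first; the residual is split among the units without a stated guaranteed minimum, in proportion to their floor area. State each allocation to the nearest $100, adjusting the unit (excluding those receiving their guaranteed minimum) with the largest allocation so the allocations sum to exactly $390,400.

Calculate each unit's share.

Unit 3B: $29,900 · Unit 2A: $24,000 · Unit 2C: $58,800 · Unit PH2: $75,900 · Unit 5A: $93,000 · Unit 1A: $108,800

Fund the minimums — Unit 3B $29,900; Unit 2C $58,800. Residual $301,700.
Residual split over remaining floor area 24,779: Unit 2A 24,010.35 → $24,000; Unit PH2 75,890.72 → $75,900; Unit 5A 93,034.01 → $93,000; Unit 1A 108,764.93 → $108,800.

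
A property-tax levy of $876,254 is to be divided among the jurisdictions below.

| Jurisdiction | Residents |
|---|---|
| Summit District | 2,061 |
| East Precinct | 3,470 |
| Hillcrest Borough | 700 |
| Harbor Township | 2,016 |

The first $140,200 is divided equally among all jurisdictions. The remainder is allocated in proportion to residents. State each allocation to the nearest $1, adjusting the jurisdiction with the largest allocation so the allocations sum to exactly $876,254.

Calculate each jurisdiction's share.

Summit District: $218,997; East Precinct: $344,751; Hillcrest Borough: $97,526; Harbor Township: $214,980

$140,200 shared equally gives $35,050 per jurisdiction.
Remainder $736,054 by residents (total 8,247): Summit District 183,946.56 → $183,947; East Precinct 309,701.39 → $309,701; Hillcrest Borough 62,475.79 → $62,476; Harbor Township 179,930.26 → $179,930.
Totals: Summit District $35,050 + $183,947 = $218,997; East Precinct $35,050 + $309,701 = $344,751; Hillcrest Borough $35,050 + $62,476 = $97,526; Harbor Township $35,050 + $179,930 = $214,980.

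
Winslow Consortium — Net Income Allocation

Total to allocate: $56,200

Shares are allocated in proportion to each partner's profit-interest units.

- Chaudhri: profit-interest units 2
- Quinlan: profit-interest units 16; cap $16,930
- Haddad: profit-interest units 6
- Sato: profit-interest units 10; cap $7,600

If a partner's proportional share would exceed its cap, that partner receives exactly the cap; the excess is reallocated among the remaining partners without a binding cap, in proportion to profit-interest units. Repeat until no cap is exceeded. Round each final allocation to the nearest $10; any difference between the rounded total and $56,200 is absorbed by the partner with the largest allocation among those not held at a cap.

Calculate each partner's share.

Chaudhri: $7,920 | Quinlan: $16,930 | Haddad: $23,750 | Sato: $7,600

Sum of profit-interest units: 34.
Proportional shares (ignoring caps): Chaudhri 3,305.88; Quinlan 26,447.06; Haddad 9,917.65; Sato 16,529.41.
Held at cap: Quinlan ($16,930), Sato ($7,600); remaining pool $31,670 reallocated over remaining profit-interest units 8.
Shares after redistribution: Chaudhri 7,917.50 → $7,920; Haddad 23,752.50 → $23,750.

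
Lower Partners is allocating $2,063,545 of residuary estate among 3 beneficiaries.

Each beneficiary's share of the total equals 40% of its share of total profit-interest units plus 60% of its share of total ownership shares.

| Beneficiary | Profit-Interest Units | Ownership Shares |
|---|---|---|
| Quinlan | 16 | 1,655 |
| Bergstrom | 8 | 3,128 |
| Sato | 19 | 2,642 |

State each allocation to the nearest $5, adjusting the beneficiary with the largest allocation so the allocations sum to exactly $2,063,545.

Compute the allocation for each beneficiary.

Quinlan: $583,105; Bergstrom: $675,165; Sato: $805,275

Profit-interest units total 43; ownership shares total 7,425.
Composite weights (40% profit-interest units + 60% ownership shares): Quinlan 0.2826; Bergstrom 0.3272; Sato 0.3902.
Pro-rata amounts: Quinlan 583,105.37; Bergstrom 675,163.62; Sato 805,276.02.
At nearest $5: Quinlan $583,105; Bergstrom $675,165; Sato $805,275. Sum = $2,063,545.
Rounded total matches; no reconciliation needed.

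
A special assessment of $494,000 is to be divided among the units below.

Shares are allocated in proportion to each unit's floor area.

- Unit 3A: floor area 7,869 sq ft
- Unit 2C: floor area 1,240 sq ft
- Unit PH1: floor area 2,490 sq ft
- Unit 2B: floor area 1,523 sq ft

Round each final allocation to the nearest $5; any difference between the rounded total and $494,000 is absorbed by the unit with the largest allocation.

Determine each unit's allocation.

Unit 3A: $296,245 | Unit 2C: $46,680 | Unit PH1: $93,740 | Unit 2B: $57,335

Sum of floor area: 13,122.
Pro-rata amounts: Unit 3A 7,869/13,122 × $494,000 = 296,241.88; Unit 2C 1,240/13,122 × $494,000 = 46,681.91; Unit PH1 2,490/13,122 × $494,000 = 93,740.28; Unit 2B 1,523/13,122 × $494,000 = 57,335.92.
After rounding ($5): Unit 3A $296,240; Unit 2C $46,680; Unit PH1 $93,740; Unit 2B $57,335. Sum = $493,995.
Difference $494,000 − $493,995 = +$5 applied to largest allocation (Unit 3A): Unit 3A becomes $296,245.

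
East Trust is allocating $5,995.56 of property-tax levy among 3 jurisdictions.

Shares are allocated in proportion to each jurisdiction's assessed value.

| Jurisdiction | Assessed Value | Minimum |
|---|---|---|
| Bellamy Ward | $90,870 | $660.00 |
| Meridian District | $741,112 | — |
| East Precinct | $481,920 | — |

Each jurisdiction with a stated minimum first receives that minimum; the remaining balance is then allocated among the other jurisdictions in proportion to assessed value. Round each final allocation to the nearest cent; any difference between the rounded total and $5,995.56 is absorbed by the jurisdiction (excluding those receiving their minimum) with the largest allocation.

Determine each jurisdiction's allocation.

Minimums first: Bellamy Ward $660.00. Balance $5,335.56.
Balance split over remaining assessed value 1,223,032: Meridian District 3,233.1513 → $3,233.15; East Precinct 2,102.4087 → $2,102.41.

Bellamy Ward: $660.00 | Meridian District: $3,233.15 | East Precinct: $2,102.41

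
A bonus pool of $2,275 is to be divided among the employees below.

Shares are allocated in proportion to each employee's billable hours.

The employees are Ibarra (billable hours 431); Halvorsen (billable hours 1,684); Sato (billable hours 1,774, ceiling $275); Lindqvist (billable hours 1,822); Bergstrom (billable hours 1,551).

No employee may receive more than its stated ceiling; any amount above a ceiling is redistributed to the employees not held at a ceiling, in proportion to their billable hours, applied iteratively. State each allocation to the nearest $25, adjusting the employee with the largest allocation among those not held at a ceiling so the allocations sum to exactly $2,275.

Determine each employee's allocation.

Combined billable hours = 7,262.
Pro-rata shares before constraints: Ibarra 135.02; Halvorsen 527.55; Sato 555.75; Lindqvist 570.79; Bergstrom 485.89.
Capped: Sato ($275); remaining pool $2,000 reallocated over remaining billable hours 5,488.
Remaining shares: Ibarra 157.07 → $150; Halvorsen 613.70 → $625; Lindqvist 663.99 → $675; Bergstrom 565.23 → $575.
Rounding difference −$25 applied to Lindqvist → $650.

Ibarra: $150 · Halvorsen: $625 · Sato: $275 · Lindqvist: $650 · Bergstrom: $575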